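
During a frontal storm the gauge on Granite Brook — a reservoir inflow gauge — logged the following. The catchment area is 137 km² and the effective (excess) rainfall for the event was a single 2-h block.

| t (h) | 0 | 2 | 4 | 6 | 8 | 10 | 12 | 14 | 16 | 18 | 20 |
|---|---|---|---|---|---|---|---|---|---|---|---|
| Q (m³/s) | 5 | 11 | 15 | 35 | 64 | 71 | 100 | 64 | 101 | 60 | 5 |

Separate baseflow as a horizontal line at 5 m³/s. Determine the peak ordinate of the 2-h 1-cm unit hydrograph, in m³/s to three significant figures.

U_p ≈ 38.4 m³/s

Direct runoff: 0.0, 6.0, 10.0, 30.0, 59.0, 66.0, 95.0, 59.0, 96.0, 55.0, 0.0 m³/s; ΣQ_DR = 476.0 m³/s, peak = 96.0 m³/s.
Runoff depth d = ΣQ_DR·Δt / A = 476.0 × 7200 / (137 km²) = 25.02 mm.
The 1-cm UH is the DRH scaled by (10 mm)/d, so U_p = 96.0 × 10/25.02 = 38.4 m³/s.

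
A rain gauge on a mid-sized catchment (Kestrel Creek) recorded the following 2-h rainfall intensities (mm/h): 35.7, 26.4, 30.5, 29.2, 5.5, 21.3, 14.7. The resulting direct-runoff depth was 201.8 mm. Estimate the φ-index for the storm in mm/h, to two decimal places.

Only the 6 blocks with intensity above φ contribute runoff: 35.7, 26.4, 30.5, 29.2, 21.3, 14.7 mm/h.
Σ(I−φ)·Δt = d  ⇒  (35.7+26.4+30.5+29.2+21.3+14.7 − 6φ)·2 = 201.8
φ = (157.8 − 201.8/2) / 6 = 9.48 mm/h.

φ ≈ 9.48 mm/h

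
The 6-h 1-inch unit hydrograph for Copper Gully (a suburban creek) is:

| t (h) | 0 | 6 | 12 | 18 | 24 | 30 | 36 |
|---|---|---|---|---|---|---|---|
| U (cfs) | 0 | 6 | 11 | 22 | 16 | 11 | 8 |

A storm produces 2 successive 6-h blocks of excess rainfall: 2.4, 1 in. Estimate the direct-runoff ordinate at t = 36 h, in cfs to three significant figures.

By discrete convolution, Q_j = Σ (P_i / 1 in) · U_{j−i}.
At t = 36 h (j=6): Q = (2.4/1)·8 + (1/1)·11 = 30.2 cfs.

Q ≈ 30.2 cfs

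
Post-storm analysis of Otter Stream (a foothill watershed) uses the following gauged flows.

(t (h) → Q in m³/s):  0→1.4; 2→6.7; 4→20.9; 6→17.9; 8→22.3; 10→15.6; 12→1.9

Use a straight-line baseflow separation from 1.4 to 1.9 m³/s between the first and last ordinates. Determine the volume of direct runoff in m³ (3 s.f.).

V ≈ 5.41 × 10^5 m³

Direct-runoff ordinates (Q − Q_b): 0.00, 5.22, 19.33, 16.25, 20.57, 13.78, 0.00 m³/s.
ΣQ_DR = 75.15 m³/s.
With Δt = 2 h = 7200 s, V = ΣQ_DR · Δt = 75.15 × 7200 = 5.41 × 10^5 m³.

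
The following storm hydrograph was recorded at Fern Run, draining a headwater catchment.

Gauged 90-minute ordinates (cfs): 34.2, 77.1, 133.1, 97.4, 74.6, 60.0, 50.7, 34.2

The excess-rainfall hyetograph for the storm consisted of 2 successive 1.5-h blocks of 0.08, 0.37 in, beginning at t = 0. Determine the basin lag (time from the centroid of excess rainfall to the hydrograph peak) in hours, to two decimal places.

t_L ≈ 1.02 h

Centroid of excess rainfall: t_c = Σ P_i·t̄_i / ΣP_i = 1.9833 h (block centres at 0.75, 2.25 h).
Hydrograph peak occurs at t = 3 h, so basin lag t_L = 3 − 1.9833 = 1.02 h.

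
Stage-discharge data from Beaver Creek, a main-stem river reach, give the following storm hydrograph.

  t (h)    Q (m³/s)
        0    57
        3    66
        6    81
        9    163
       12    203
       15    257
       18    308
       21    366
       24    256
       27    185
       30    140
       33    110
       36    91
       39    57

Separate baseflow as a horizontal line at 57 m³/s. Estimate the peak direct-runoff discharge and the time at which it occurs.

Subtracting baseflow gives direct-runoff ordinates: 0.0, 9.0, 24.0, 106.0, 146.0, 200.0, 251.0, 309.0, 199.0, 128.0, 83.0, 53.0, 34.0, 0.0 m³/s.
The maximum is 309.0 m³/s, occurring at the reading for t = 21 h.

Q_p = 309.0 m³/s at t = 21 h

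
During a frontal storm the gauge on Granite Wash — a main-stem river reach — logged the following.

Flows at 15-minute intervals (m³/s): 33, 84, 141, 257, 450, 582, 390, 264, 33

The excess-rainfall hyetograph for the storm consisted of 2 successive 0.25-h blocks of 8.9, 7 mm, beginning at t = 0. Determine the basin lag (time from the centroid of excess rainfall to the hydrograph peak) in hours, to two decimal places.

t_L ≈ 1.01 h

Centroid of excess rainfall: t_c = Σ P_i·t̄_i / ΣP_i = 0.2351 h (block centres at 0.125, 0.375 h).
Hydrograph peak occurs at t = 1.25 h, so basin lag t_L = 1.25 − 0.2351 = 1.01 h.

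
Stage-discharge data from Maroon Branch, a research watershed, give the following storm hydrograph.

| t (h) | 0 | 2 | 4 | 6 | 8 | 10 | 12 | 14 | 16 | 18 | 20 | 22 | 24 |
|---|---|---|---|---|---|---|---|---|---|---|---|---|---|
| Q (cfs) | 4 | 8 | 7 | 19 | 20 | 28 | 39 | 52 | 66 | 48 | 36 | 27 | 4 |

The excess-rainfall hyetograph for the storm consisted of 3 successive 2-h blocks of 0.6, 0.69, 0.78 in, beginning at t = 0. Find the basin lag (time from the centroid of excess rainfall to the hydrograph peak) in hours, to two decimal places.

Centroid of excess rainfall: t_c = Σ P_i·t̄_i / ΣP_i = 3.1739 h (block centres at 1, 3, 5 h).
Hydrograph peak occurs at t = 16 h, so basin lag t_L = 16 − 3.1739 = 12.83 h.

t_L ≈ 12.83 h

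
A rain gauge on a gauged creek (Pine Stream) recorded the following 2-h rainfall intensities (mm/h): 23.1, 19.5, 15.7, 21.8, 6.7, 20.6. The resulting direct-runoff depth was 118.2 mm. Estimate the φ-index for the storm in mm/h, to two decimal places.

Only the 5 blocks with intensity above φ contribute runoff: 23.1, 19.5, 15.7, 21.8, 20.6 mm/h.
Σ(I−φ)·Δt = d  ⇒  (23.1+19.5+15.7+21.8+20.6 − 5φ)·2 = 118.2
φ = (100.7 − 118.2/2) / 5 = 8.32 mm/h.

φ ≈ 8.32 mm/h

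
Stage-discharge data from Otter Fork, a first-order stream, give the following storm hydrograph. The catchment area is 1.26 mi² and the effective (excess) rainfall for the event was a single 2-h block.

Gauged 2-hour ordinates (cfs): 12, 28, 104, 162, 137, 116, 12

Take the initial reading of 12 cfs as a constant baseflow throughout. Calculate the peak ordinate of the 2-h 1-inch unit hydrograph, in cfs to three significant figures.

Direct runoff: 0.0, 16.0, 92.0, 150.0, 125.0, 104.0, 0.0 cfs; ΣQ_DR = 487.0 cfs, peak = 150.0 cfs.
Runoff depth d = ΣQ_DR·Δt / A = 487.0 × 7200 / (1.26 mi²) = 1.198 in.
The 1-inch UH is the DRH scaled by (1 in)/d, so U_p = 150.0 × 1/1.198 = 125 cfs.

U_p ≈ 125 cfs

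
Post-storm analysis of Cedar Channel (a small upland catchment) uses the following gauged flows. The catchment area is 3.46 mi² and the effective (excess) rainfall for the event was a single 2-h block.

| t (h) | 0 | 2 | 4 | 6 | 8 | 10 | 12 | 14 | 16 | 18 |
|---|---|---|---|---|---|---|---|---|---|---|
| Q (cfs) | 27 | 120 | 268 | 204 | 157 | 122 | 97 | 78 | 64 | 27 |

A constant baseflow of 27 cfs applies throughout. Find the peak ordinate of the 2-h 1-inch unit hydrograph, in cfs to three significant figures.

Direct runoff: 0.0, 93.0, 241.0, 177.0, 130.0, 95.0, 70.0, 51.0, 37.0, 0.0 cfs; ΣQ_DR = 894.0 cfs, peak = 241.0 cfs.
Runoff depth d = ΣQ_DR·Δt / A = 894.0 × 7200 / (3.46 mi²) = 0.8008 in.
The 1-inch UH is the DRH scaled by (1 in)/d, so U_p = 241.0 × 1/0.8008 = 301 cfs.

U_p ≈ 301 cfs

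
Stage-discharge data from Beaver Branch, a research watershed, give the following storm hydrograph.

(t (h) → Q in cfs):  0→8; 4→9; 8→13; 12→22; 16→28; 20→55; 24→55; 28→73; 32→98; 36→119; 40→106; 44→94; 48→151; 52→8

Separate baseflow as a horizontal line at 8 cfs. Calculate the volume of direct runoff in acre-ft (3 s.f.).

Direct-runoff ordinates (Q − Q_b): 0.0, 1.0, 5.0, 14.0, 20.0, 47.0, 47.0, 65.0, 90.0, 111.0, 98.0, 86.0, 143.0, 0.0 cfs.
ΣQ_DR = 727.0 cfs.
With Δt = 4 h = 14400 s, V = ΣQ_DR · Δt = 727.0 × 14400 = 1.05 × 10^7 ft³ = 240 acre-ft.

V ≈ 240 acre-ft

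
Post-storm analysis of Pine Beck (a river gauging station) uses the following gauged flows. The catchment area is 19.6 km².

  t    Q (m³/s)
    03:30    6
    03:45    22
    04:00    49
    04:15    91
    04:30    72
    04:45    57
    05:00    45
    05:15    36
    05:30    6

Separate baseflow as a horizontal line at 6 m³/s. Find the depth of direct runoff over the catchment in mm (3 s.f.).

Direct runoff: 0.0, 16.0, 43.0, 85.0, 66.0, 51.0, 39.0, 30.0, 0.0 m³/s; ΣQ_DR = 330.0 m³/s.
V = ΣQ_DR · Δt = 330.0 × 900 s = 2.970 × 10^5 m³.
Over A = 19.6 km², depth = V / A = 15.2 mm.

d ≈ 15.2 mm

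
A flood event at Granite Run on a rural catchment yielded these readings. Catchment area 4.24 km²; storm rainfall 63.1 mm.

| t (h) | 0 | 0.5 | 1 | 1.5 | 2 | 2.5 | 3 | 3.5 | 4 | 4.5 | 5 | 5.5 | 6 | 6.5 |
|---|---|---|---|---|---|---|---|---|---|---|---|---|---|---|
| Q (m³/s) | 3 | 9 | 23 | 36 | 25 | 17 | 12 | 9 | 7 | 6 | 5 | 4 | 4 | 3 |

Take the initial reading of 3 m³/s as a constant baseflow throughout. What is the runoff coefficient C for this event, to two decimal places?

C ≈ 0.81

ΣQ_DR = 121.0 m³/s; V = ΣQ_DR·Δt = 2.178 × 10^5 m³.
Runoff depth d = V / A = 51.37 mm.
C = d / P = 51.37 / 63.1 = 0.81.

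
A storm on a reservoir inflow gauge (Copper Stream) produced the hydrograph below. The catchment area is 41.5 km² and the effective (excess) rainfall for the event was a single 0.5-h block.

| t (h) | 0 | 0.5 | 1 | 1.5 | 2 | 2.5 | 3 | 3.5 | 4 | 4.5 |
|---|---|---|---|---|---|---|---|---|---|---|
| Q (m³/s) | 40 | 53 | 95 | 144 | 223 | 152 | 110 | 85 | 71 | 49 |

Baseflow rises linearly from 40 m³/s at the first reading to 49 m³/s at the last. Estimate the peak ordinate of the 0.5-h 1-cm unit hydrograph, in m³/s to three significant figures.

Direct runoff: 0.00, 12.00, 53.00, 101.00, 179.00, 107.00, 64.00, 38.00, 23.00, 0.00 m³/s; ΣQ_DR = 577.0 m³/s, peak = 179.00 m³/s.
Runoff depth d = ΣQ_DR·Δt / A = 577.0 × 1800 / (41.5 km²) = 25.03 mm.
The 1-cm UH is the DRH scaled by (10 mm)/d, so U_p = 179.00 × 10/25.03 = 71.5 m³/s.

U_p ≈ 71.5 m³/s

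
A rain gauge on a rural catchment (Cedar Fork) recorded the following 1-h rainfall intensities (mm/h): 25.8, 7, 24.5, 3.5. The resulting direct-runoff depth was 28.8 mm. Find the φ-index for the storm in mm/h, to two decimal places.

Only the 2 blocks with intensity above φ contribute runoff: 25.8, 24.5 mm/h.
Σ(I−φ)·Δt = d  ⇒  (25.8+24.5 − 2φ)·1 = 28.8
φ = (50.30 − 28.8/1) / 2 = 10.75 mm/h.

φ ≈ 10.75 mm/h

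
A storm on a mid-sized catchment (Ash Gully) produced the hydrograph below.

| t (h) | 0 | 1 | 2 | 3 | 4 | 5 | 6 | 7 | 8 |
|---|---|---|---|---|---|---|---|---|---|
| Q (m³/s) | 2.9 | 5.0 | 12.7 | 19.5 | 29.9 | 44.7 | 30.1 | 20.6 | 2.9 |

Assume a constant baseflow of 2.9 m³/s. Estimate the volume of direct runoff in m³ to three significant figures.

Direct-runoff ordinates (Q − Q_b): 0.0, 2.1, 9.8, 16.6, 27.0, 41.8, 27.2, 17.7, 0.0 m³/s.
ΣQ_DR = 142.2 m³/s.
With Δt = 1 h = 3600 s, V = ΣQ_DR · Δt = 142.2 × 3600 = 5.12 × 10^5 m³.

V ≈ 5.12 × 10^5 m³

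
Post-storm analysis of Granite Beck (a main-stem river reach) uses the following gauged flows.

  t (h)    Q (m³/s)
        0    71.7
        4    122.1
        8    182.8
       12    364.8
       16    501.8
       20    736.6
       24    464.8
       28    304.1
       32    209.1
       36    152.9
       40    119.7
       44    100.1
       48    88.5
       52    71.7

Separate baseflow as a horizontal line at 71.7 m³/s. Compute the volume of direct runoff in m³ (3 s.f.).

V ≈ 3.58 × 10^7 m³

Direct-runoff ordinates (Q − Q_b): 0.0, 50.4, 111.1, 293.1, 430.1, 664.9, 393.1, 232.4, 137.4, 81.2, 48.0, 28.4, 16.8, 0.0 m³/s.
ΣQ_DR = 2487 m³/s.
With Δt = 4 h = 14400 s, V = ΣQ_DR · Δt = 2487 × 14400 = 3.58 × 10^7 m³.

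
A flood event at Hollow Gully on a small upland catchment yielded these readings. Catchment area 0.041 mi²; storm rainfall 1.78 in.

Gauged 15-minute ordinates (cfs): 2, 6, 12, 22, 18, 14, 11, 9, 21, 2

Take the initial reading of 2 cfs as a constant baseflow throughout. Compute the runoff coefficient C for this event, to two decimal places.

ΣQ_DR = 97.00 cfs; V = ΣQ_DR·Δt = 87300 ft³.
Runoff depth d = V / A = 0.9165 in.
C = d / P = 0.9165 / 1.78 = 0.51.

C ≈ 0.51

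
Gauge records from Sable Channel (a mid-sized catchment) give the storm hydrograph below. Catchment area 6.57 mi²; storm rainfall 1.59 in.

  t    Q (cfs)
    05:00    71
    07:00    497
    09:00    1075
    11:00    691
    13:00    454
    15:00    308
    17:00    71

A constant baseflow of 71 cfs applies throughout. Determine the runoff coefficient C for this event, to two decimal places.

C ≈ 0.79

ΣQ_DR = 2670 cfs; V = ΣQ_DR·Δt = 1.922 × 10^7 ft³.
Runoff depth d = V / A = 1.259 in.
C = d / P = 1.259 / 1.59 = 0.79.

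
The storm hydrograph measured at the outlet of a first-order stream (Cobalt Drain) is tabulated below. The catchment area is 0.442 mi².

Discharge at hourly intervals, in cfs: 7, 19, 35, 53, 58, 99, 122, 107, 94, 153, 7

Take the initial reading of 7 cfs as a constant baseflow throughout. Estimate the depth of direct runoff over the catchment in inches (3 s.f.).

Direct runoff: 0.0, 12.0, 28.0, 46.0, 51.0, 92.0, 115.0, 100.0, 87.0, 146.0, 0.0 cfs; ΣQ_DR = 677.0 cfs.
V = ΣQ_DR · Δt = 677.0 × 3600 s = 2.437 × 10^6 ft³.
Over A = 0.442 mi², depth = V / A = 2.37 in.

d ≈ 2.37 in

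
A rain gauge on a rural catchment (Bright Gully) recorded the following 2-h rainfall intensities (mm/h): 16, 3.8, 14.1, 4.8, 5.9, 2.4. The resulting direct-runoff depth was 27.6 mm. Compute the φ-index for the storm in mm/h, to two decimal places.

Only the 2 blocks with intensity above φ contribute runoff: 16, 14.1 mm/h.
Σ(I−φ)·Δt = d  ⇒  (16+14.1 − 2φ)·2 = 27.6
φ = (30.10 − 27.6/2) / 2 = 8.15 mm/h.

φ ≈ 8.15 mm/h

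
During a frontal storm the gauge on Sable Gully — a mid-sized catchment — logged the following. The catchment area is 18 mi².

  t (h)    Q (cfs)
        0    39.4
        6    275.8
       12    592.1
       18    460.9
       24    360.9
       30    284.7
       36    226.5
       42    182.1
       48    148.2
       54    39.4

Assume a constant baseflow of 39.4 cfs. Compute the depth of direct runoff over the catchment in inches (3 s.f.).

Direct runoff: 0.0, 236.4, 552.7, 421.5, 321.5, 245.3, 187.1, 142.7, 108.8, 0.0 cfs; ΣQ_DR = 2216 cfs.
V = ΣQ_DR · Δt = 2216 × 21600 s = 4.787 × 10^7 ft³.
Over A = 18 mi², depth = V / A = 1.14 in.

d ≈ 1.14 in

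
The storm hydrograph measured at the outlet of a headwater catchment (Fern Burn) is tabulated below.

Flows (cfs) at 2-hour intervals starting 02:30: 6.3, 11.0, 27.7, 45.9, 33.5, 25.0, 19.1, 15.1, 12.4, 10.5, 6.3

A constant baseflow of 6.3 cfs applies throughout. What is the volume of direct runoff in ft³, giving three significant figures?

Direct-runoff ordinates (Q − Q_b): 0.0, 4.7, 21.4, 39.6, 27.2, 18.7, 12.8, 8.8, 6.1, 4.2, 0.0 cfs.
ΣQ_DR = 143.5 cfs.
With Δt = 2 h = 7200 s, V = ΣQ_DR · Δt = 143.5 × 7200 = 1.03 × 10^6 ft³.

V ≈ 1.03 × 10^6 ft³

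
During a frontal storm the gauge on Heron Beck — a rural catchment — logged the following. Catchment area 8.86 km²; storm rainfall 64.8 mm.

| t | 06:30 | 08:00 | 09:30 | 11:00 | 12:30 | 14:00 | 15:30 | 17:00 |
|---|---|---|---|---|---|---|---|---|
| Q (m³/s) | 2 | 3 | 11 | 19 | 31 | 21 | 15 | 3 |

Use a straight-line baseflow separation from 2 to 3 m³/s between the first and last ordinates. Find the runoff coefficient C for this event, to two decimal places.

ΣQ_DR = 85.00 m³/s; V = ΣQ_DR·Δt = 4.590 × 10^5 m³.
Runoff depth d = V / A = 51.81 mm.
C = d / P = 51.81 / 64.8 = 0.80.

C ≈ 0.80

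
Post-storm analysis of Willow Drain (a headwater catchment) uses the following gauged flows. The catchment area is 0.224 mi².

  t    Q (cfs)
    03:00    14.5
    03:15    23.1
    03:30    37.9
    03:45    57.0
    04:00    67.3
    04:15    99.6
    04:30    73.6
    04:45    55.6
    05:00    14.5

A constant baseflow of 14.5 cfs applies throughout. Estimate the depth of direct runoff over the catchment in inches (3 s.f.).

d ≈ 0.541 in

Direct runoff: 0.0, 8.6, 23.4, 42.5, 52.8, 85.1, 59.1, 41.1, 0.0 cfs; ΣQ_DR = 312.6 cfs.
V = ΣQ_DR · Δt = 312.6 × 900 s = 2.813 × 10^5 ft³.
Over A = 0.224 mi², depth = V / A = 0.541 in.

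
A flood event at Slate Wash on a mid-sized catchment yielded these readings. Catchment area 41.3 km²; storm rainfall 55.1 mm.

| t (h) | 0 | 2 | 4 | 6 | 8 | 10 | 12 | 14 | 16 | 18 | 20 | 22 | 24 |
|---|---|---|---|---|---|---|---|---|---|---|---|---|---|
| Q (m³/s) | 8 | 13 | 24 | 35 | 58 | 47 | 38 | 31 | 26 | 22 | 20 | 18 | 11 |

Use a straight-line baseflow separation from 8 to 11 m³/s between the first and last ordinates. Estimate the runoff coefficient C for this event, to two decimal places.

C ≈ 0.72

ΣQ_DR = 227.5 m³/s; V = ΣQ_DR·Δt = 1.638 × 10^6 m³.
Runoff depth d = V / A = 39.66 mm.
C = d / P = 39.66 / 55.1 = 0.72.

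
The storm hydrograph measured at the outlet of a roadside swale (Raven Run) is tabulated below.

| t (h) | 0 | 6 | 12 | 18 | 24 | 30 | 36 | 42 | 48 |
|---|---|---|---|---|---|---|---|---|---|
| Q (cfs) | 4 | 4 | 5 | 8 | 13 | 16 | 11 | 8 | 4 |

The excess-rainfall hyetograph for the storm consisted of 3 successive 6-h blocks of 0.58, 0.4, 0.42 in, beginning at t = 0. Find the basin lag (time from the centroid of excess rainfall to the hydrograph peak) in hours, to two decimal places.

Centroid of excess rainfall: t_c = Σ P_i·t̄_i / ΣP_i = 8.3143 h (block centres at 3, 9, 15 h).
Hydrograph peak occurs at t = 30 h, so basin lag t_L = 30 − 8.3143 = 21.69 h.

t_L ≈ 21.69 h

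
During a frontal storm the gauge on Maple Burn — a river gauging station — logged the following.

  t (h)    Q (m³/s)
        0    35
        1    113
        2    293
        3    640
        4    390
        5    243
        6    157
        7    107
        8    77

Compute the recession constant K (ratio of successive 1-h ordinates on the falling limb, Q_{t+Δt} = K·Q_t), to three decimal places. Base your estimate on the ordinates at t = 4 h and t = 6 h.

Using the recession-limb readings at t = 4 h and t = 6 h: Q falls from 390 to 157 m³/s over 2 intervals.
K = (Q₂/Q₁)^(1/2) = (157/390)^(1/2) = 0.634.

K ≈ 0.634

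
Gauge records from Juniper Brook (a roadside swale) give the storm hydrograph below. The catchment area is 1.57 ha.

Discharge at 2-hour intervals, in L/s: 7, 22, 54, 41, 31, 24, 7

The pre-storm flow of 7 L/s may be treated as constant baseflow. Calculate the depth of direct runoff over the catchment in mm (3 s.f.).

Direct runoff: 0.0, 15.0, 47.0, 34.0, 24.0, 17.0, 0.0 L/s; ΣQ_DR = 137.0 L/s.
V = ΣQ_DR · Δt = 137.0 × 7200 s = 9.864 × 10^5 L.
Over A = 1.57 ha, depth = V / A = 62.8 mm.

d ≈ 62.8 mm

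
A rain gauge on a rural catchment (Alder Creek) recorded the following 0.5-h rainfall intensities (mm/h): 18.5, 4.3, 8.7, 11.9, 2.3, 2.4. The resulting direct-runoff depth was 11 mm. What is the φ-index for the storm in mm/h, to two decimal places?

Only the 3 blocks with intensity above φ contribute runoff: 18.5, 8.7, 11.9 mm/h.
Σ(I−φ)·Δt = d  ⇒  (18.5+8.7+11.9 − 3φ)·0.5 = 11
φ = (39.10 − 11/0.5) / 3 = 5.70 mm/h.

φ ≈ 5.70 mm/h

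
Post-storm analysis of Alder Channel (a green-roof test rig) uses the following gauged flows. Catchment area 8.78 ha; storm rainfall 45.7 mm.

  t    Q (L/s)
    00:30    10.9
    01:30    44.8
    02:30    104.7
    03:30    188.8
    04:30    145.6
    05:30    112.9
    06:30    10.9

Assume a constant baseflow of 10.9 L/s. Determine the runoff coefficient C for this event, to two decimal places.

C ≈ 0.49

ΣQ_DR = 542.3 L/s; V = ΣQ_DR·Δt = 1.952 × 10^6 L.
Runoff depth d = V / A = 22.24 mm.
C = d / P = 22.24 / 45.7 = 0.49.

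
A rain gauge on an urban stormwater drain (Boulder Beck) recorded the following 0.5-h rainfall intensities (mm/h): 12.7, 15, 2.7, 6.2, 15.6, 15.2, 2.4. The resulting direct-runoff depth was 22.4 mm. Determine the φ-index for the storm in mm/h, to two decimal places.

φ ≈ 3.98 mm/h

Only the 5 blocks with intensity above φ contribute runoff: 12.7, 15, 6.2, 15.6, 15.2 mm/h.
Σ(I−φ)·Δt = d  ⇒  (12.7+15+6.2+15.6+15.2 − 5φ)·0.5 = 22.4
φ = (64.70 − 22.4/0.5) / 5 = 3.98 mm/h.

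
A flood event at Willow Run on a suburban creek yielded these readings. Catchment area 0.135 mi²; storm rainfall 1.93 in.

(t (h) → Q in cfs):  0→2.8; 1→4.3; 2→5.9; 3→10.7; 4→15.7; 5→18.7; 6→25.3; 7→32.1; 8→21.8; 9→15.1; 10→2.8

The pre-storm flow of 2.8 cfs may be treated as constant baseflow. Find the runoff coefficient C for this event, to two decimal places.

ΣQ_DR = 124.4 cfs; V = ΣQ_DR·Δt = 4.478 × 10^5 ft³.
Runoff depth d = V / A = 1.428 in.
C = d / P = 1.428 / 1.93 = 0.74.

C ≈ 0.74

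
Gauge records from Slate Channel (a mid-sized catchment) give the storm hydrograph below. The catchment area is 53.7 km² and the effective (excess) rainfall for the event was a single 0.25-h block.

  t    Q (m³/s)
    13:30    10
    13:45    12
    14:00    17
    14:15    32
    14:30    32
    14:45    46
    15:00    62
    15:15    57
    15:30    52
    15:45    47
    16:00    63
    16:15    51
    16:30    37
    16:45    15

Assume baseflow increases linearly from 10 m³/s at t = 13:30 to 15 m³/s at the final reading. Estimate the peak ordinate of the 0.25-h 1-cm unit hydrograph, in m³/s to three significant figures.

Direct runoff: 0.00, 1.62, 6.23, 20.85, 20.46, 34.08, 49.69, 44.31, 38.92, 33.54, 49.15, 36.77, 22.38, 0.00 m³/s; ΣQ_DR = 358.0 m³/s, peak = 49.69 m³/s.
Runoff depth d = ΣQ_DR·Δt / A = 358.0 × 900 / (53.7 km²) = 6.000 mm.
The 1-cm UH is the DRH scaled by (10 mm)/d, so U_p = 49.69 × 10/6.000 = 82.8 m³/s.

U_p ≈ 82.8 m³/s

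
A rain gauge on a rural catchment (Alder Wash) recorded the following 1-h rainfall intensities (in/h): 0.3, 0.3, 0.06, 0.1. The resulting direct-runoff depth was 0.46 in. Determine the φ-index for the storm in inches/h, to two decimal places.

Only the 3 blocks with intensity above φ contribute runoff: 0.3, 0.3, 0.1 in/h.
Σ(I−φ)·Δt = d  ⇒  (0.3+0.3+0.1 − 3φ)·1 = 0.46
φ = (0.7000 − 0.46/1) / 3 = 0.08 in/h.

φ ≈ 0.08 in/h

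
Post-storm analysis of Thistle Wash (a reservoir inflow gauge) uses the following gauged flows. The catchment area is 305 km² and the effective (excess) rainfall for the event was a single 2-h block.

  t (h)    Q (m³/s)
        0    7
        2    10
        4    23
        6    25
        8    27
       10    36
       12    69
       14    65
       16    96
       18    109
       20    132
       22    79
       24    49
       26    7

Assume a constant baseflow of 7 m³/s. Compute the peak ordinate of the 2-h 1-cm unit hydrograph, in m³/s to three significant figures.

Direct runoff: 0.0, 3.0, 16.0, 18.0, 20.0, 29.0, 62.0, 58.0, 89.0, 102.0, 125.0, 72.0, 42.0, 0.0 m³/s; ΣQ_DR = 636.0 m³/s, peak = 125.0 m³/s.
Runoff depth d = ΣQ_DR·Δt / A = 636.0 × 7200 / (305 km²) = 15.01 mm.
The 1-cm UH is the DRH scaled by (10 mm)/d, so U_p = 125.0 × 10/15.01 = 83.3 m³/s.

U_p ≈ 83.3 m³/s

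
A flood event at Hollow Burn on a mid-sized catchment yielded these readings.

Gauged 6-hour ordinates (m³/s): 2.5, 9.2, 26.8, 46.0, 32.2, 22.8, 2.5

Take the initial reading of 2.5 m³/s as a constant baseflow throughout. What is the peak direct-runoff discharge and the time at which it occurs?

Q_p = 43.5 m³/s at t = 18 h

Subtracting baseflow gives direct-runoff ordinates: 0.0, 6.7, 24.3, 43.5, 29.7, 20.3, 0.0 m³/s.
The maximum is 43.5 m³/s, occurring at the reading for t = 18 h.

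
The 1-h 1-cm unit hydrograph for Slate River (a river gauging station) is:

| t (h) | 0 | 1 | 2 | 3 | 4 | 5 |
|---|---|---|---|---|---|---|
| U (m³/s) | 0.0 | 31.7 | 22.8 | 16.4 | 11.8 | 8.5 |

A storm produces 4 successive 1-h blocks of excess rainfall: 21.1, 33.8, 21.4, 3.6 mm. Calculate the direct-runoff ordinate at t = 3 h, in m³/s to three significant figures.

Q ≈ 180 m³/s

By discrete convolution, Q_j = Σ (P_i / 10 mm) · U_{j−i}.
At t = 3 h (j=3): Q = (21.1/10)·16.4 + (33.8/10)·22.8 + (21.4/10)·31.7 + (3.6/10)·0.0 = 180 m³/s.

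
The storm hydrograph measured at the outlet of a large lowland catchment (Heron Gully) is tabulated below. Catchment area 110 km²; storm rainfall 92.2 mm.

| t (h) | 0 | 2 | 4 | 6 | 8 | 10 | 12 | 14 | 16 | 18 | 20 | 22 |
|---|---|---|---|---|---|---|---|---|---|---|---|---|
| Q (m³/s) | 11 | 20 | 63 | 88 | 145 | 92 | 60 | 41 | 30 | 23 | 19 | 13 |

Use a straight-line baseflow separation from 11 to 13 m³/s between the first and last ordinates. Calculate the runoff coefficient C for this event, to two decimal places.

ΣQ_DR = 461.0 m³/s; V = ΣQ_DR·Δt = 3.319 × 10^6 m³.
Runoff depth d = V / A = 30.17 mm.
C = d / P = 30.17 / 92.2 = 0.33.

C ≈ 0.33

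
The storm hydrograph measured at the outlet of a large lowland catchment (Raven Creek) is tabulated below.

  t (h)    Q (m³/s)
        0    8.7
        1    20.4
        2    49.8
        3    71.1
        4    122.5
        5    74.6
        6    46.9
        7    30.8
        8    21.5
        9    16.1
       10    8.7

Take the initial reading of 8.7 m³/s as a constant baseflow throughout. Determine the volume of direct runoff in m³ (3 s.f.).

Direct-runoff ordinates (Q − Q_b): 0.0, 11.7, 41.1, 62.4, 113.8, 65.9, 38.2, 22.1, 12.8, 7.4, 0.0 m³/s.
ΣQ_DR = 375.4 m³/s.
With Δt = 1 h = 3600 s, V = ΣQ_DR · Δt = 375.4 × 3600 = 1.35 × 10^6 m³.

V ≈ 1.35 × 10^6 m³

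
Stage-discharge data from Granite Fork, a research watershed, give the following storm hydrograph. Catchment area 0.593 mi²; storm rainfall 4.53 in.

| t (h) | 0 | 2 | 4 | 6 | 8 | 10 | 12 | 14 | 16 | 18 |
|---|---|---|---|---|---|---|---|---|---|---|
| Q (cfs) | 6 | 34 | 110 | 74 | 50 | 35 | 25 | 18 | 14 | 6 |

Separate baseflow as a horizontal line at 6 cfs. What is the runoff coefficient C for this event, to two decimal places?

C ≈ 0.36

ΣQ_DR = 312.0 cfs; V = ΣQ_DR·Δt = 2.246 × 10^6 ft³.
Runoff depth d = V / A = 1.631 in.
C = d / P = 1.631 / 4.53 = 0.36.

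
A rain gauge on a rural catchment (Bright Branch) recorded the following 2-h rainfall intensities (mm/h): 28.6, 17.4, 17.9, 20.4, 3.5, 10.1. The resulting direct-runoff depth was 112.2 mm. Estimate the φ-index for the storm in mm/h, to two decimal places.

Only the 5 blocks with intensity above φ contribute runoff: 28.6, 17.4, 17.9, 20.4, 10.1 mm/h.
Σ(I−φ)·Δt = d  ⇒  (28.6+17.4+17.9+20.4+10.1 − 5φ)·2 = 112.2
φ = (94.40 − 112.2/2) / 5 = 7.66 mm/h.

φ ≈ 7.66 mm/h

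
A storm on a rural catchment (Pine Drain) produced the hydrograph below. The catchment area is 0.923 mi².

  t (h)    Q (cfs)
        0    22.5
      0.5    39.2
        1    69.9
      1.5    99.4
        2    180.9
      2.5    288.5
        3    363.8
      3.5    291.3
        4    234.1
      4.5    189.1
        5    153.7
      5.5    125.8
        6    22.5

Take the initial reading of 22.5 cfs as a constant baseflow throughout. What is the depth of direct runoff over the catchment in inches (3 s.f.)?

d ≈ 1.50 in

Direct runoff: 0.0, 16.7, 47.4, 76.9, 158.4, 266.0, 341.3, 268.8, 211.6, 166.6, 131.2, 103.3, 0.0 cfs; ΣQ_DR = 1788 cfs.
V = ΣQ_DR · Δt = 1788 × 1800 s = 3.219 × 10^6 ft³.
Over A = 0.923 mi², depth = V / A = 1.50 in.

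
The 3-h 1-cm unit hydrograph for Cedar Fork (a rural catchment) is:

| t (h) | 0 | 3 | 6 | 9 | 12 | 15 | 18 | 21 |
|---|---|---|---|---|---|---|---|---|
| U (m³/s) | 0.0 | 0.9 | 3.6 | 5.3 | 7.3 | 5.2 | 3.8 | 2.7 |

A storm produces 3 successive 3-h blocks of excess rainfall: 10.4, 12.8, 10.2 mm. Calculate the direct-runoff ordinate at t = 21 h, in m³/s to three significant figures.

By discrete convolution, Q_j = Σ (P_i / 10 mm) · U_{j−i}.
At t = 21 h (j=7): Q = (10.4/10)·2.7 + (12.8/10)·3.8 + (10.2/10)·5.2 = 13.0 m³/s.

Q ≈ 13.0 m³/s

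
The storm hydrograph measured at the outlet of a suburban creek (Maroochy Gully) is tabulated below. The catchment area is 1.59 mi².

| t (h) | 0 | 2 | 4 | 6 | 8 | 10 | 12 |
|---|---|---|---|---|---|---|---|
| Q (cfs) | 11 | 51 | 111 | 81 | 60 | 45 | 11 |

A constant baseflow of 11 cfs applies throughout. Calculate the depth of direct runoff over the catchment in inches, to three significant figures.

d ≈ 0.571 in

Direct runoff: 0.0, 40.0, 100.0, 70.0, 49.0, 34.0, 0.0 cfs; ΣQ_DR = 293.0 cfs.
V = ΣQ_DR · Δt = 293.0 × 7200 s = 2.110 × 10^6 ft³.
Over A = 1.59 mi², depth = V / A = 0.571 in.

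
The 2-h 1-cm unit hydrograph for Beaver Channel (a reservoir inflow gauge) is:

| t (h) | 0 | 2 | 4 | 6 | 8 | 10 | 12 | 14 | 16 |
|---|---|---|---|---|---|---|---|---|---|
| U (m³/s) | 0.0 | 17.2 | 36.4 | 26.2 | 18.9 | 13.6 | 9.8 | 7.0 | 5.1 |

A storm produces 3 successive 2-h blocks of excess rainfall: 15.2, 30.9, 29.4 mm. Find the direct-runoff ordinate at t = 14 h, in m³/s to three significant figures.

Q ≈ 80.9 m³/s

By discrete convolution, Q_j = Σ (P_i / 10 mm) · U_{j−i}.
At t = 14 h (j=7): Q = (15.2/10)·7.0 + (30.9/10)·9.8 + (29.4/10)·13.6 = 80.9 m³/s.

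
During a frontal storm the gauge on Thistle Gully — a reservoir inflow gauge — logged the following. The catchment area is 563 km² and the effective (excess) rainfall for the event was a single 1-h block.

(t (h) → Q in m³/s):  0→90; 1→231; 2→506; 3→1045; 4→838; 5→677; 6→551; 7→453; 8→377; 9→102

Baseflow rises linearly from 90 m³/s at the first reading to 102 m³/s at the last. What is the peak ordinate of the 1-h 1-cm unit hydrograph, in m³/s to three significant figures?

Direct runoff: 0.00, 139.67, 413.33, 951.00, 742.67, 580.33, 453.00, 353.67, 276.33, 0.00 m³/s; ΣQ_DR = 3910 m³/s, peak = 951.00 m³/s.
Runoff depth d = ΣQ_DR·Δt / A = 3910 × 3600 / (563 km²) = 25.00 mm.
The 1-cm UH is the DRH scaled by (10 mm)/d, so U_p = 951.00 × 10/25.00 = 380 m³/s.

U_p ≈ 380 m³/s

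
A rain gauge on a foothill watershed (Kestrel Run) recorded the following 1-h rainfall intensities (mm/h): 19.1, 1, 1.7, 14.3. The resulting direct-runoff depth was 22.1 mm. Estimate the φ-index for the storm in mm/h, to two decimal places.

φ ≈ 5.65 mm/h

Only the 2 blocks with intensity above φ contribute runoff: 19.1, 14.3 mm/h.
Σ(I−φ)·Δt = d  ⇒  (19.1+14.3 − 2φ)·1 = 22.1
φ = (33.40 − 22.1/1) / 2 = 5.65 mm/h.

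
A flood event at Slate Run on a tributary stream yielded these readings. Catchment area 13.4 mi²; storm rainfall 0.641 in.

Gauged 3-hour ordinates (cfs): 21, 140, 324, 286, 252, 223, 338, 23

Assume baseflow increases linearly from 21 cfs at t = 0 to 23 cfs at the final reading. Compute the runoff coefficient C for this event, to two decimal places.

C ≈ 0.77

ΣQ_DR = 1431 cfs; V = ΣQ_DR·Δt = 1.545 × 10^7 ft³.
Runoff depth d = V / A = 0.4964 in.
C = d / P = 0.4964 / 0.641 = 0.77.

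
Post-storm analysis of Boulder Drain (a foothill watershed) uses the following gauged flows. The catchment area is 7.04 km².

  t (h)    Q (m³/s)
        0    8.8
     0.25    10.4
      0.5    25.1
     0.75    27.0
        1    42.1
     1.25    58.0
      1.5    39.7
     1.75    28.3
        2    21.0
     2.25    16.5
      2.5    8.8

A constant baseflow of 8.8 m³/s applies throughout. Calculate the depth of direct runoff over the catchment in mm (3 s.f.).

Direct runoff: 0.0, 1.6, 16.3, 18.2, 33.3, 49.2, 30.9, 19.5, 12.2, 7.7, 0.0 m³/s; ΣQ_DR = 188.9 m³/s.
V = ΣQ_DR · Δt = 188.9 × 900 s = 1.700 × 10^5 m³.
Over A = 7.04 km², depth = V / A = 24.1 mm.

d ≈ 24.1 mm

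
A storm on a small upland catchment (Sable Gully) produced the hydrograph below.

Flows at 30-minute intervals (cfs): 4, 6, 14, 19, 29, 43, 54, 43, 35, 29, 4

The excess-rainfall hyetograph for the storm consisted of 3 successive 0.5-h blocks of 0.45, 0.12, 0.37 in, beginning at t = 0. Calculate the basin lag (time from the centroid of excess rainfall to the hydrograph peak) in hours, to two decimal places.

Centroid of excess rainfall: t_c = Σ P_i·t̄_i / ΣP_i = 0.7074 h (block centres at 0.25, 0.75, 1.25 h).
Hydrograph peak occurs at t = 3 h, so basin lag t_L = 3 − 0.7074 = 2.29 h.

t_L ≈ 2.29 h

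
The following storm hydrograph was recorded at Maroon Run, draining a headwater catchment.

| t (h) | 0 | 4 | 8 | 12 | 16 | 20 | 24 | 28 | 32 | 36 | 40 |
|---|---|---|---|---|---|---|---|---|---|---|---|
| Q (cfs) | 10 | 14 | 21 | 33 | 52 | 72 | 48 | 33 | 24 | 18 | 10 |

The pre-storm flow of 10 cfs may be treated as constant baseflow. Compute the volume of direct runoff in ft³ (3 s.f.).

V ≈ 3.24 × 10^6 ft³

Direct-runoff ordinates (Q − Q_b): 0.0, 4.0, 11.0, 23.0, 42.0, 62.0, 38.0, 23.0, 14.0, 8.0, 0.0 cfs.
ΣQ_DR = 225.0 cfs.
With Δt = 4 h = 14400 s, V = ΣQ_DR · Δt = 225.0 × 14400 = 3.24 × 10^6 ft³.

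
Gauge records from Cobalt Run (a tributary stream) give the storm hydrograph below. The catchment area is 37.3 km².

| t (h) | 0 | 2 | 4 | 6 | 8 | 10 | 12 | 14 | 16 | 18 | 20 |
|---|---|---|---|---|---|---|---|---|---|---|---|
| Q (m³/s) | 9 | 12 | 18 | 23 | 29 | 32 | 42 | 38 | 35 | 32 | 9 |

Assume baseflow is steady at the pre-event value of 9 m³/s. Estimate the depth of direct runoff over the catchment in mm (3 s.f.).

Direct runoff: 0.0, 3.0, 9.0, 14.0, 20.0, 23.0, 33.0, 29.0, 26.0, 23.0, 0.0 m³/s; ΣQ_DR = 180.0 m³/s.
V = ΣQ_DR · Δt = 180.0 × 7200 s = 1.296 × 10^6 m³.
Over A = 37.3 km², depth = V / A = 34.7 mm.

d ≈ 34.7 mm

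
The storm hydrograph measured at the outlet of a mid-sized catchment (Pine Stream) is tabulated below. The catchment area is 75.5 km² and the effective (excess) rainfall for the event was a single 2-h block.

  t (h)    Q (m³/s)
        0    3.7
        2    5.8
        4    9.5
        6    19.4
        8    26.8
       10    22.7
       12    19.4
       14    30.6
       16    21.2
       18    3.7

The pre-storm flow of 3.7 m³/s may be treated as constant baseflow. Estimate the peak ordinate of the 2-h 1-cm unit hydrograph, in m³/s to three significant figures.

U_p ≈ 22.4 m³/s

Direct runoff: 0.0, 2.1, 5.8, 15.7, 23.1, 19.0, 15.7, 26.9, 17.5, 0.0 m³/s; ΣQ_DR = 125.8 m³/s, peak = 26.9 m³/s.
Runoff depth d = ΣQ_DR·Δt / A = 125.8 × 7200 / (75.5 km²) = 12.00 mm.
The 1-cm UH is the DRH scaled by (10 mm)/d, so U_p = 26.9 × 10/12.00 = 22.4 m³/s.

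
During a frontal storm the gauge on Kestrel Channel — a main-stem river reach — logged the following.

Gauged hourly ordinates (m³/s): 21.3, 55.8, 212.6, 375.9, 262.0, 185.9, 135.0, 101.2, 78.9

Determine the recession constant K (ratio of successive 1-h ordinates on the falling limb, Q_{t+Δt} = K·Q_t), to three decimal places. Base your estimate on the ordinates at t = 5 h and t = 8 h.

K ≈ 0.752

Using the recession-limb readings at t = 5 h and t = 8 h: Q falls from 185.9 to 78.9 m³/s over 3 intervals.
K = (Q₂/Q₁)^(1/3) = (78.9/185.9)^(1/3) = 0.752.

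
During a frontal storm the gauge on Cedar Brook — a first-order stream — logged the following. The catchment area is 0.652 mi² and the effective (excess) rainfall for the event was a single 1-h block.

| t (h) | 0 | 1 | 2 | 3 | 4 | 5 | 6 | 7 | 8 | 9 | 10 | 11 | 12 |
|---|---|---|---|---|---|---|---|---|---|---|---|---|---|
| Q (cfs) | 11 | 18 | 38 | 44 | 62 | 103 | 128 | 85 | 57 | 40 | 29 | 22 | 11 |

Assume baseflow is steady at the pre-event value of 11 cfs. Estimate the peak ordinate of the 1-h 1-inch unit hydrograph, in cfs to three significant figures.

Direct runoff: 0.0, 7.0, 27.0, 33.0, 51.0, 92.0, 117.0, 74.0, 46.0, 29.0, 18.0, 11.0, 0.0 cfs; ΣQ_DR = 505.0 cfs, peak = 117.0 cfs.
Runoff depth d = ΣQ_DR·Δt / A = 505.0 × 3600 / (0.652 mi²) = 1.200 in.
The 1-inch UH is the DRH scaled by (1 in)/d, so U_p = 117.0 × 1/1.200 = 97.5 cfs.

U_p ≈ 97.5 cfs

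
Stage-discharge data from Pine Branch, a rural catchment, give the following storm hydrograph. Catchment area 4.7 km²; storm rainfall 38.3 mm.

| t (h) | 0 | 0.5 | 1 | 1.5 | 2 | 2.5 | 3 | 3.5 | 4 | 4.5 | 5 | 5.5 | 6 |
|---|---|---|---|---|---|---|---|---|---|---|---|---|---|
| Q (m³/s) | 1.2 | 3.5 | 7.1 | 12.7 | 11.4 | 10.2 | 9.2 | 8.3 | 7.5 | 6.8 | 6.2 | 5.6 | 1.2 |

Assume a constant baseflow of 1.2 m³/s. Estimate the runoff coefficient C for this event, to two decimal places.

ΣQ_DR = 75.30 m³/s; V = ΣQ_DR·Δt = 1.355 × 10^5 m³.
Runoff depth d = V / A = 28.84 mm.
C = d / P = 28.84 / 38.3 = 0.75.

C ≈ 0.75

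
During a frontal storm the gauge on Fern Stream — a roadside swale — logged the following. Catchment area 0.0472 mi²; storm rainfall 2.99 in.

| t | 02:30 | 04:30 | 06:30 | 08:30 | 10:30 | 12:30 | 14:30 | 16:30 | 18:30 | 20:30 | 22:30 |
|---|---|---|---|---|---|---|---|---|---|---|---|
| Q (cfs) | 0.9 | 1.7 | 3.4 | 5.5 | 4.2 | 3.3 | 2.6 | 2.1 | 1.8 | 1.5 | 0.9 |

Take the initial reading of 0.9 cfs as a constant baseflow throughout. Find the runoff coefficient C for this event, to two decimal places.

ΣQ_DR = 18.00 cfs; V = ΣQ_DR·Δt = 1.296 × 10^5 ft³.
Runoff depth d = V / A = 1.182 in.
C = d / P = 1.182 / 2.99 = 0.40.

C ≈ 0.40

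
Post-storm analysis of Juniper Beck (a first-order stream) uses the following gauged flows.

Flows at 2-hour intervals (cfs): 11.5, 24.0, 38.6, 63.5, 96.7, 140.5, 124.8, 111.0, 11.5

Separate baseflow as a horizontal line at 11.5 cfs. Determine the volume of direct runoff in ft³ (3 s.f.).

V ≈ 3.73 × 10^6 ft³

Direct-runoff ordinates (Q − Q_b): 0.0, 12.5, 27.1, 52.0, 85.2, 129.0, 113.3, 99.5, 0.0 cfs.
ΣQ_DR = 518.6 cfs.
With Δt = 2 h = 7200 s, V = ΣQ_DR · Δt = 518.6 × 7200 = 3.73 × 10^6 ft³.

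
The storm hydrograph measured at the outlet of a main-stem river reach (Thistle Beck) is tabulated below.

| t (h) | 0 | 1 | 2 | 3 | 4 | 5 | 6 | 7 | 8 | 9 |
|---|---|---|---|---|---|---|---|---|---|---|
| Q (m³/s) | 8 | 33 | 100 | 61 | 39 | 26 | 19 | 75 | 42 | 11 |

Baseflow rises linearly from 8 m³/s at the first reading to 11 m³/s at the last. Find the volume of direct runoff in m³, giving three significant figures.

V ≈ 1.15 × 10^6 m³

Direct-runoff ordinates (Q − Q_b): 0.00, 24.67, 91.33, 52.00, 29.67, 16.33, 9.00, 64.67, 31.33, 0.00 m³/s.
ΣQ_DR = 319.0 m³/s.
With Δt = 1 h = 3600 s, V = ΣQ_DR · Δt = 319.0 × 3600 = 1.15 × 10^6 m³.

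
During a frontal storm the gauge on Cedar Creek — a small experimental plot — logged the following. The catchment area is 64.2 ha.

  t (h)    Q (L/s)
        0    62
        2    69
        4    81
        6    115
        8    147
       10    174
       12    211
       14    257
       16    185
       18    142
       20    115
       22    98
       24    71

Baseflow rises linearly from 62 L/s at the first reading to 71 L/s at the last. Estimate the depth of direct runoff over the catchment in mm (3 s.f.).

Direct runoff: 0.00, 6.25, 17.50, 50.75, 82.00, 108.25, 144.50, 189.75, 117.00, 73.25, 45.50, 27.75, 0.00 L/s; ΣQ_DR = 862.5 L/s.
V = ΣQ_DR · Δt = 862.5 × 7200 s = 6.210 × 10^6 L.
Over A = 64.2 ha, depth = V / A = 9.67 mm.

d ≈ 9.67 mm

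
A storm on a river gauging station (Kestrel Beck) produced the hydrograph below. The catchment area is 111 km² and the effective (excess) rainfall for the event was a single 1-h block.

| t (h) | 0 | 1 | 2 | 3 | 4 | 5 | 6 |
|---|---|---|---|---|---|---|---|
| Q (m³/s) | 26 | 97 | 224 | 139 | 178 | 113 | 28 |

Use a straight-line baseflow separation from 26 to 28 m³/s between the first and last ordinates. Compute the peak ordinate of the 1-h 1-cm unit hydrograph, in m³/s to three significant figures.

Direct runoff: 0.00, 70.67, 197.33, 112.00, 150.67, 85.33, 0.00 m³/s; ΣQ_DR = 616.0 m³/s, peak = 197.33 m³/s.
Runoff depth d = ΣQ_DR·Δt / A = 616.0 × 3600 / (111 km²) = 19.98 mm.
The 1-cm UH is the DRH scaled by (10 mm)/d, so U_p = 197.33 × 10/19.98 = 98.8 m³/s.

U_p ≈ 98.8 m³/s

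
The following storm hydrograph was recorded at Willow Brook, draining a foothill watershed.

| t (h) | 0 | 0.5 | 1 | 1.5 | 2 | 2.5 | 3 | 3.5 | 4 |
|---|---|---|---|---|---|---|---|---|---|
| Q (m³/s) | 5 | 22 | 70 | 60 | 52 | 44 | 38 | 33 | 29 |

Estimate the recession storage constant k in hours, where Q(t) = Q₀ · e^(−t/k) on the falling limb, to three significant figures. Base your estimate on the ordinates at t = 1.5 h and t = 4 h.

On the falling limb, Q drops from 60 to 29 m³/s between t = 1.5 h and t = 4 h (Δt = 2.5 h).
k = −Δt / ln(Q₂/Q₁) = −2.5 / ln(29/60) = 3.44 h.

k ≈ 3.44 h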